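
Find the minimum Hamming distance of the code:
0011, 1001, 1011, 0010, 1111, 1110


Comparing all pairs, minimum distance: 1
Can detect 0 errors, correct 0 errors

1


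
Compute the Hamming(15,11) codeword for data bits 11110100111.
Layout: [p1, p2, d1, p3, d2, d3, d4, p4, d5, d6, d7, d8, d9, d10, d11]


Parity bits: p1=1, p2=0, p3=0, p4=0

101011100100111


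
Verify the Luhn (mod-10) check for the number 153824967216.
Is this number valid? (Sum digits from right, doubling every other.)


Luhn sum = 59
59 mod 10 = 9

Invalid (Luhn sum mod 10 = 9)


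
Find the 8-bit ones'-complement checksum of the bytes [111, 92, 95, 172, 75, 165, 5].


Sum = 715 mod 256 = 203
Complement = 52

52


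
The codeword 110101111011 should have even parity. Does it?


Number of 1s: 9

No, parity error (9 ones)


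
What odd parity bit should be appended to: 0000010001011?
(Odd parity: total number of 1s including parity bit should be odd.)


Number of 1s in data: 4
Parity bit: 1

1


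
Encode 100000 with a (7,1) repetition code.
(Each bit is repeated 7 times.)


Each bit -> 7 copies

111111100000000000000000000000000000000000


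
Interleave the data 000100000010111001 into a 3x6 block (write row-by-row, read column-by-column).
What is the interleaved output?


Matrix:
  000100
  000010
  111001
Read columns: 001001001100010001

001001001100010001


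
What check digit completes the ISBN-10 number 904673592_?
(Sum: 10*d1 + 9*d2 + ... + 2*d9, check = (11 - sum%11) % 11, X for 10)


Weighted sum: 272
272 mod 11 = 8

Check digit: 3


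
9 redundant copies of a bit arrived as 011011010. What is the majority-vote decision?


Ones: 5 out of 9
Threshold: 5

1 (5/9 voted 1)


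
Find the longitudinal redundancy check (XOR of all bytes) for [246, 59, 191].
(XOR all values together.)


XOR chain: 246 ^ 59 ^ 191 = 114

114


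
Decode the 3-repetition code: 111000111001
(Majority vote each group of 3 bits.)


Groups: 111, 000, 111, 001
Majority votes: 1010

1010


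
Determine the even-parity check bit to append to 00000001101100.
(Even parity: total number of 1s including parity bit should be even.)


Number of 1s in data: 4
Parity bit: 0

0


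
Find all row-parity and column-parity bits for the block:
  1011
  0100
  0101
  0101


Row parities: 1100
Column parities: 1111

Row P: 1100, Col P: 1111, Corner: 0


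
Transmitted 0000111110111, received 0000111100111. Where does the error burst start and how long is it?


XOR: 0000000010000

Burst at position 8, length 1


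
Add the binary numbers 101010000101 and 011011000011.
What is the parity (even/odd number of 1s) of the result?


101010000101 = 2693
011011000011 = 1731
Sum = 4424 = 1000101001000
1s count = 4

even parity (4 ones in 1000101001000)


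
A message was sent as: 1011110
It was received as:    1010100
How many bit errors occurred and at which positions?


XOR: 0001010

2 error(s) at position(s): 3, 5


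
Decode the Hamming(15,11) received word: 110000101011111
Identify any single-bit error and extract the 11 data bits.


Syndrome = 6: error at position 6

Data: 00111011111 (corrected bit 6)


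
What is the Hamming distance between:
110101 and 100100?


XOR: 010001
Count of 1s: 2

2


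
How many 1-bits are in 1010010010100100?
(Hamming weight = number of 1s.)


Counting 1s in 1010010010100100

6


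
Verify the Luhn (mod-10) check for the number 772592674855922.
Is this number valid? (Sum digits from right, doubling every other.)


Luhn sum = 71
71 mod 10 = 1

Invalid (Luhn sum mod 10 = 1)


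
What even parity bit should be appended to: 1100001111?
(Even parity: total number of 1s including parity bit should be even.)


Number of 1s in data: 6
Parity bit: 0

0


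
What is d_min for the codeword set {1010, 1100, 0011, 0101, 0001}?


Comparing all pairs, minimum distance: 1
Can detect 0 errors, correct 0 errors

1


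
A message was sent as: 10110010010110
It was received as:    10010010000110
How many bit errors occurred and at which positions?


XOR: 00100000010000

2 error(s) at position(s): 2, 9


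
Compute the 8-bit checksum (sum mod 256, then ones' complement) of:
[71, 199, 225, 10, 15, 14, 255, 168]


Sum = 957 mod 256 = 189
Complement = 66

66


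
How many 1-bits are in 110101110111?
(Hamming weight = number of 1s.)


Counting 1s in 110101110111

9


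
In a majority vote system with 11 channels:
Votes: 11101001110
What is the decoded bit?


Ones: 7 out of 11
Threshold: 6

1 (7/11 voted 1)


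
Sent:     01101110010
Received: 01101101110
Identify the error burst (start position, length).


XOR: 00000011100

Burst at position 6, length 3


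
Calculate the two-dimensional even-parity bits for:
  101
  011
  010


Row parities: 001
Column parities: 100

Row P: 001, Col P: 100, Corner: 1


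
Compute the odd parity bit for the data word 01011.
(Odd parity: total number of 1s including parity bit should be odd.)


Number of 1s in data: 3
Parity bit: 0

0


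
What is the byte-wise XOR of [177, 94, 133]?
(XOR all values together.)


XOR chain: 177 ^ 94 ^ 133 = 106

106


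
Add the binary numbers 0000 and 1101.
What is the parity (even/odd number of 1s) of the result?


0000 = 0
1101 = 13
Sum = 13 = 1101
1s count = 3

odd parity (3 ones in 1101)


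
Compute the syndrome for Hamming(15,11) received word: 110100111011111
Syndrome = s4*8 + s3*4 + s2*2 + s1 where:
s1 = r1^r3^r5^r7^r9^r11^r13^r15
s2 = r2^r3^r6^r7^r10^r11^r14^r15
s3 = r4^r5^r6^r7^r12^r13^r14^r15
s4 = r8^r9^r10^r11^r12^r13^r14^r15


s1=0, s2=1, s3=0, s4=1

Syndrome = 10 (error at position 10)


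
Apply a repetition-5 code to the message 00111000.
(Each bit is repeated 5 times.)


Each bit -> 5 copies

0000000000111111111111111000000000000000


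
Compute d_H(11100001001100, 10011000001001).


XOR: 01111001000101
Count of 1s: 7

7


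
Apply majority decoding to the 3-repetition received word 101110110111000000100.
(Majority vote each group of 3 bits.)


Groups: 101, 110, 110, 111, 000, 000, 100
Majority votes: 1111000

1111000


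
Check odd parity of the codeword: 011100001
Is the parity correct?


Number of 1s: 4

No, parity error (4 ones)


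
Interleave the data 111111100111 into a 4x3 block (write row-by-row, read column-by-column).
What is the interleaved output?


Matrix:
  111
  111
  100
  111
Read columns: 111111011101

111111011101


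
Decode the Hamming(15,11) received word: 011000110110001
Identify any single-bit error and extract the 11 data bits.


Syndrome = 0: no error detected

Data: 10010110001 (no errors)


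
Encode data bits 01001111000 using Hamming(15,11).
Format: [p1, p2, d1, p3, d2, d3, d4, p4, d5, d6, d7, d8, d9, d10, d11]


Parity bits: p1=1, p2=0, p3=0, p4=0

100010001111000


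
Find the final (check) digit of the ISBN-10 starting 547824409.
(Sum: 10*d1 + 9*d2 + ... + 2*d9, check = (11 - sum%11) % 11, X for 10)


Weighted sum: 264
264 mod 11 = 0

Check digit: 0


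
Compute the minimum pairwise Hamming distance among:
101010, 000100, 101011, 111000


Comparing all pairs, minimum distance: 1
Can detect 0 errors, correct 0 errors

1


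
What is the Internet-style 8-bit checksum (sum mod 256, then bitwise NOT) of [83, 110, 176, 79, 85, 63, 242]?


Sum = 838 mod 256 = 70
Complement = 185

185


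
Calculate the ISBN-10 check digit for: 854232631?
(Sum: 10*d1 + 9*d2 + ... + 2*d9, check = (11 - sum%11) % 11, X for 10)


Weighted sum: 234
234 mod 11 = 3

Check digit: 8


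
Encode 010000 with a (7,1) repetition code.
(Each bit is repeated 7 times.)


Each bit -> 7 copies

000000011111110000000000000000000000000000


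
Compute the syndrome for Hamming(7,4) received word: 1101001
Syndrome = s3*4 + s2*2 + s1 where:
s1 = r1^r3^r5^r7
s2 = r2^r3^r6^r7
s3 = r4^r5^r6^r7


s1=0, s2=0, s3=0

Syndrome = 0 (no error)


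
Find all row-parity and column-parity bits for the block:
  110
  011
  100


Row parities: 001
Column parities: 001

Row P: 001, Col P: 001, Corner: 1


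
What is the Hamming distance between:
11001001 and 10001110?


XOR: 01000111
Count of 1s: 4

4


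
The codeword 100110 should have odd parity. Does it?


Number of 1s: 3

Yes, parity is correct (3 ones)


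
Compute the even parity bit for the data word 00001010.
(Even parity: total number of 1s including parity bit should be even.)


Number of 1s in data: 2
Parity bit: 0

0


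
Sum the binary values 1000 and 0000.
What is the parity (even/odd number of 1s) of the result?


1000 = 8
0000 = 0
Sum = 8 = 1000
1s count = 1

odd parity (1 ones in 1000)


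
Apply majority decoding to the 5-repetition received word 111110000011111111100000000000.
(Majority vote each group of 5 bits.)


Groups: 11111, 00000, 11111, 11110, 00000, 00000
Majority votes: 101100

101100


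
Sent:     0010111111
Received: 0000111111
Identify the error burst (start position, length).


XOR: 0010000000

Burst at position 2, length 1


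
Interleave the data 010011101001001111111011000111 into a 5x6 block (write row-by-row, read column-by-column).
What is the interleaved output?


Matrix:
  010011
  101001
  001111
  111011
  000111
Read columns: 010101001001110001011011111111

010101001001110001011011111111


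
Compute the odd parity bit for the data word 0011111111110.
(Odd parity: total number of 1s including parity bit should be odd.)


Number of 1s in data: 10
Parity bit: 1

1


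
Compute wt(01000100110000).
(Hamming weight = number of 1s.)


Counting 1s in 01000100110000

4


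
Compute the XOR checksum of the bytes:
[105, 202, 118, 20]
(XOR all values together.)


XOR chain: 105 ^ 202 ^ 118 ^ 20 = 193

193


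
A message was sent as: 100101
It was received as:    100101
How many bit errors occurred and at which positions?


XOR: 000000

0 errors (received matches sent)


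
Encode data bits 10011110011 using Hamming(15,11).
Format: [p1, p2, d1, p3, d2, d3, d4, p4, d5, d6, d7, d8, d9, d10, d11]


Parity bits: p1=1, p2=0, p3=1, p4=1

101100111110011


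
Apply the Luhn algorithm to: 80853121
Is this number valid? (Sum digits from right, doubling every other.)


Luhn sum = 31
31 mod 10 = 1

Invalid (Luhn sum mod 10 = 1)


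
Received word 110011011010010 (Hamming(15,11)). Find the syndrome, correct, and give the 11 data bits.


Syndrome = 4: error at position 4

Data: 01101010010 (corrected bit 4)


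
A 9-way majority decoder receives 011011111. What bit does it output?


Ones: 7 out of 9
Threshold: 5

1 (7/9 voted 1)


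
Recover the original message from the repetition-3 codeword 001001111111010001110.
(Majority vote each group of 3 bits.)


Groups: 001, 001, 111, 111, 010, 001, 110
Majority votes: 0011001

0011001


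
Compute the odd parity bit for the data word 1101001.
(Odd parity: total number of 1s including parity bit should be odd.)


Number of 1s in data: 4
Parity bit: 1

1


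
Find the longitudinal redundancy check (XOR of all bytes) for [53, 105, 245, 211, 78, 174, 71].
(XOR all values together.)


XOR chain: 53 ^ 105 ^ 245 ^ 211 ^ 78 ^ 174 ^ 71 = 221

221


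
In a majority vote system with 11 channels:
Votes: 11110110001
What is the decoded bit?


Ones: 7 out of 11
Threshold: 6

1 (7/11 voted 1)


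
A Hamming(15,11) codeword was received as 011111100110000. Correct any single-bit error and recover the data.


Syndrome = 0: no error detected

Data: 11110110000 (no errors)


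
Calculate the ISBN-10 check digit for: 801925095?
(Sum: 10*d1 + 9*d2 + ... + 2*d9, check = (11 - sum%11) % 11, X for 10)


Weighted sum: 225
225 mod 11 = 5

Check digit: 6


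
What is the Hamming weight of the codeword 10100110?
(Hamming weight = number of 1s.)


Counting 1s in 10100110

4


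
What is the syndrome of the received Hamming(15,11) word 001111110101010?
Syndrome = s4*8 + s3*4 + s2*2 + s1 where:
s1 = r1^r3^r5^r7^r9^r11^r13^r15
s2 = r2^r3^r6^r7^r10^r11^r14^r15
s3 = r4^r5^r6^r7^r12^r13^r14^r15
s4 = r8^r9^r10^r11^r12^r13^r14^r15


s1=1, s2=1, s3=0, s4=0

Syndrome = 3 (error at position 3)


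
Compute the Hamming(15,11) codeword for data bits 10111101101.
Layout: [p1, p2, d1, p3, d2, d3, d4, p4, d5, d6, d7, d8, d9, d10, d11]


Parity bits: p1=1, p2=1, p3=1, p4=1

111101111101101


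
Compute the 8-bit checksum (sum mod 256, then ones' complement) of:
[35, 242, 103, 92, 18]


Sum = 490 mod 256 = 234
Complement = 21

21


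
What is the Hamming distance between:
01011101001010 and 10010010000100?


XOR: 11001111001110
Count of 1s: 9

9


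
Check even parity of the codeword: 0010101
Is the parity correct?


Number of 1s: 3

No, parity error (3 ones)


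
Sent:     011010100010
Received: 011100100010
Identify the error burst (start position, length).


XOR: 000110000000

Burst at position 3, length 2


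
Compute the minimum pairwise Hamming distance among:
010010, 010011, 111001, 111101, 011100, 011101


Comparing all pairs, minimum distance: 1
Can detect 0 errors, correct 0 errors

1


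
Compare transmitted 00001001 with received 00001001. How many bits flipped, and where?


XOR: 00000000

0 errors (received matches sent)


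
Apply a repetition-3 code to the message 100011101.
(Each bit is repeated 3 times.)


Each bit -> 3 copies

111000000000111111111000111


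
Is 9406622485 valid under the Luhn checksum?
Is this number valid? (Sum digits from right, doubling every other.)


Luhn sum = 44
44 mod 10 = 4

Invalid (Luhn sum mod 10 = 4)


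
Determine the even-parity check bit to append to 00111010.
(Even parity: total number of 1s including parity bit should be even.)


Number of 1s in data: 4
Parity bit: 0

0


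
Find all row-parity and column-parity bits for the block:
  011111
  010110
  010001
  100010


Row parities: 1100
Column parities: 111010

Row P: 1100, Col P: 111010, Corner: 0


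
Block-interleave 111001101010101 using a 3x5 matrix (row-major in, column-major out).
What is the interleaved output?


Matrix:
  11100
  11010
  10101
Read columns: 111110101010001

111110101010001


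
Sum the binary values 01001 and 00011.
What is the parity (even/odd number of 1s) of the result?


01001 = 9
00011 = 3
Sum = 12 = 1100
1s count = 2

even parity (2 ones in 1100)


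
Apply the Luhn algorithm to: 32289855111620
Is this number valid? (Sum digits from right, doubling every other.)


Luhn sum = 58
58 mod 10 = 8

Invalid (Luhn sum mod 10 = 8)


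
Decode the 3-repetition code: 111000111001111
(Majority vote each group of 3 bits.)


Groups: 111, 000, 111, 001, 111
Majority votes: 10101

10101


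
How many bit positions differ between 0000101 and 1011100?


XOR: 1011001
Count of 1s: 4

4


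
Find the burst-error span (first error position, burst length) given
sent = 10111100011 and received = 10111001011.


XOR: 00000101000

Burst at position 5, length 3


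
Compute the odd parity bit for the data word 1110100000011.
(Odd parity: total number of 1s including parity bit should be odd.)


Number of 1s in data: 6
Parity bit: 1

1


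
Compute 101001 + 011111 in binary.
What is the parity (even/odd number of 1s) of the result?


101001 = 41
011111 = 31
Sum = 72 = 1001000
1s count = 2

even parity (2 ones in 1001000)


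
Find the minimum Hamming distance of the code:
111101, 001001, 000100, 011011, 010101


Comparing all pairs, minimum distance: 2
Can detect 1 errors, correct 0 errors

2


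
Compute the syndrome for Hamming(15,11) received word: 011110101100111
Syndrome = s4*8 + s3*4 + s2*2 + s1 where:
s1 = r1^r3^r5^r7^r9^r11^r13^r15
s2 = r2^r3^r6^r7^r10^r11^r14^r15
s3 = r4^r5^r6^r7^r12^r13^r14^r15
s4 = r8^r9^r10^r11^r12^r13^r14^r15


s1=0, s2=0, s3=0, s4=1

Syndrome = 8 (error at position 8)


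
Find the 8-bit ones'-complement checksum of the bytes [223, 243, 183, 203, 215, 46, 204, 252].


Sum = 1569 mod 256 = 33
Complement = 222

222


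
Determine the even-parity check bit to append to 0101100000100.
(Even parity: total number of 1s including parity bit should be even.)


Number of 1s in data: 4
Parity bit: 0

0


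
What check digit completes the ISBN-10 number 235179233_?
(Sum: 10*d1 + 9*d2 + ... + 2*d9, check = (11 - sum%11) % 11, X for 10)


Weighted sum: 204
204 mod 11 = 6

Check digit: 5


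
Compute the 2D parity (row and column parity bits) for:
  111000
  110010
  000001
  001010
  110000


Row parities: 11100
Column parities: 110001

Row P: 11100, Col P: 110001, Corner: 1


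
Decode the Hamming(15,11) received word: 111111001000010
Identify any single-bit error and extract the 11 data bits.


Syndrome = 0: no error detected

Data: 11101000010 (no errors)


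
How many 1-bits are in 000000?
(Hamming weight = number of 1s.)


Counting 1s in 000000

0


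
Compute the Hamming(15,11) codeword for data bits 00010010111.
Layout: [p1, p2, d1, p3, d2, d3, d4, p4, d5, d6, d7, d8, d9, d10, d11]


Parity bits: p1=0, p2=0, p3=0, p4=0

000000100010111


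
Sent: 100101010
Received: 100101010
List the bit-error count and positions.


XOR: 000000000

0 errors (received matches sent)


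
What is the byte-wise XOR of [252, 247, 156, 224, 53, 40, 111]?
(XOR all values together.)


XOR chain: 252 ^ 247 ^ 156 ^ 224 ^ 53 ^ 40 ^ 111 = 5

5


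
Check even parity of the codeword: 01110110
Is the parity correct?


Number of 1s: 5

No, parity error (5 ones)


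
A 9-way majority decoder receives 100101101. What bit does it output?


Ones: 5 out of 9
Threshold: 5

1 (5/9 voted 1)


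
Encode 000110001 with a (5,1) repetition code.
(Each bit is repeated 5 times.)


Each bit -> 5 copies

000000000000000111111111100000000000000011111


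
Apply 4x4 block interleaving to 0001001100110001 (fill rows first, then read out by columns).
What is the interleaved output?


Matrix:
  0001
  0011
  0011
  0001
Read columns: 0000000001101111

0000000001101111


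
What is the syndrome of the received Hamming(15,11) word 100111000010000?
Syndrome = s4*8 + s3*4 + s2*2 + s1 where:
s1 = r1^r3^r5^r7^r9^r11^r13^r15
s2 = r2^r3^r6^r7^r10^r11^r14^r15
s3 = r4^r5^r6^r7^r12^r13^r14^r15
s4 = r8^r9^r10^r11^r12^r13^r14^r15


s1=1, s2=0, s3=1, s4=1

Syndrome = 13 (error at position 13)


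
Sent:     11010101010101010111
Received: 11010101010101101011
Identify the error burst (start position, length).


XOR: 00000000000000111100

Burst at position 14, length 4


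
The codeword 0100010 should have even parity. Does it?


Number of 1s: 2

Yes, parity is correct (2 ones)


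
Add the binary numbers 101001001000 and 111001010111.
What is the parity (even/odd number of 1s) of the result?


101001001000 = 2632
111001010111 = 3671
Sum = 6303 = 1100010011111
1s count = 8

even parity (8 ones in 1100010011111)


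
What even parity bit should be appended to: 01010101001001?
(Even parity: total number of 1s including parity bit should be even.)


Number of 1s in data: 6
Parity bit: 0

0


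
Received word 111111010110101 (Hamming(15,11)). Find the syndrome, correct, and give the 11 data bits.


Syndrome = 12: error at position 12

Data: 11100111101 (corrected bit 12)


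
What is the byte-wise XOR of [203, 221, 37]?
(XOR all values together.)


XOR chain: 203 ^ 221 ^ 37 = 51

51


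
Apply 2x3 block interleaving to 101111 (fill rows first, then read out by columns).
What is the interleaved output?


Matrix:
  101
  111
Read columns: 110111

110111


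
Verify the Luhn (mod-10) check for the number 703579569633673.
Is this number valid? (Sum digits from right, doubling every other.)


Luhn sum = 70
70 mod 10 = 0

Valid (Luhn sum mod 10 = 0)


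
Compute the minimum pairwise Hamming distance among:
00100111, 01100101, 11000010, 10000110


Comparing all pairs, minimum distance: 2
Can detect 1 errors, correct 0 errors

2


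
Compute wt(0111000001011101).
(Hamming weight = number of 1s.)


Counting 1s in 0111000001011101

8


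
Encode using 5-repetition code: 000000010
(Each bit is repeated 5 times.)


Each bit -> 5 copies

000000000000000000000000000000000001111100000


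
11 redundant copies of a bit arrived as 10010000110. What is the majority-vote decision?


Ones: 4 out of 11
Threshold: 6

0 (4/11 voted 1)


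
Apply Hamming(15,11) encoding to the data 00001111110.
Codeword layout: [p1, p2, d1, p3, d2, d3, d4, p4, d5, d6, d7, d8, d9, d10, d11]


Parity bits: p1=1, p2=1, p3=1, p4=0

110100001111110


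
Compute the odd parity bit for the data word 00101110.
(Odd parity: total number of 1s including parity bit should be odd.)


Number of 1s in data: 4
Parity bit: 1

1


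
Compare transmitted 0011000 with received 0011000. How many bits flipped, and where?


XOR: 0000000

0 errors (received matches sent)


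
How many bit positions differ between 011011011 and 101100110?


XOR: 110111101
Count of 1s: 7

7


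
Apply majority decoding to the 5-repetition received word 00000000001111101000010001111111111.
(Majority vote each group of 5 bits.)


Groups: 00000, 00000, 11111, 01000, 01000, 11111, 11111
Majority votes: 0010011

0010011


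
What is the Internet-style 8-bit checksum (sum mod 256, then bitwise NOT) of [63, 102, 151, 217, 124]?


Sum = 657 mod 256 = 145
Complement = 110

110


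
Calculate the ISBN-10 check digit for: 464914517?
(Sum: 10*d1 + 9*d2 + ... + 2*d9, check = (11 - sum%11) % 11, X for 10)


Weighted sum: 252
252 mod 11 = 10

Check digit: 1


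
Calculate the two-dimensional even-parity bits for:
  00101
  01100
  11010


Row parities: 001
Column parities: 10011

Row P: 001, Col P: 10011, Corner: 1


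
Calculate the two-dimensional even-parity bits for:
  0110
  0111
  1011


Row parities: 011
Column parities: 1010

Row P: 011, Col P: 1010, Corner: 0


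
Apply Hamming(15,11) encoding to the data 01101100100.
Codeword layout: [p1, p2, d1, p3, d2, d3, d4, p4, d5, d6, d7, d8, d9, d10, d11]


Parity bits: p1=1, p2=0, p3=1, p4=1

100111011100100


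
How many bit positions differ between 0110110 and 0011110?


XOR: 0101000
Count of 1s: 2

2


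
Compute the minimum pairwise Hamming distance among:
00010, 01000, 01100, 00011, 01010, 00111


Comparing all pairs, minimum distance: 1
Can detect 0 errors, correct 0 errors

1


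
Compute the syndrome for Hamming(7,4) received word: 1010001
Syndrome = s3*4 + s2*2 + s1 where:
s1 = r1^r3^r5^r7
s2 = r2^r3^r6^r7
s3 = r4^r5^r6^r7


s1=1, s2=0, s3=1

Syndrome = 5 (error at position 5)


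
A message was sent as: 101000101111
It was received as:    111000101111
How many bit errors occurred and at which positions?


XOR: 010000000000

1 error(s) at position(s): 1


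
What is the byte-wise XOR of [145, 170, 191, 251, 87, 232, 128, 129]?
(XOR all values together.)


XOR chain: 145 ^ 170 ^ 191 ^ 251 ^ 87 ^ 232 ^ 128 ^ 129 = 193

193


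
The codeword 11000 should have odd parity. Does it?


Number of 1s: 2

No, parity error (2 ones)


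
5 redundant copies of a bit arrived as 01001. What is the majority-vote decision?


Ones: 2 out of 5
Threshold: 3

0 (2/5 voted 1)


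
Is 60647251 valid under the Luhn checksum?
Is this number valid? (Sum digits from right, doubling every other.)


Luhn sum = 19
19 mod 10 = 9

Invalid (Luhn sum mod 10 = 9)


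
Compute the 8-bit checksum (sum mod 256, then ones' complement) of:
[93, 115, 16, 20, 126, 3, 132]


Sum = 505 mod 256 = 249
Complement = 6

6


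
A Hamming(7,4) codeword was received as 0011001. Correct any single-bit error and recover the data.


Syndrome = 0: no error detected

Data: 1001 (no errors)


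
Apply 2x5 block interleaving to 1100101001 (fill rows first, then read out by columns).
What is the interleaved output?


Matrix:
  11001
  01001
Read columns: 1011000011

1011000011


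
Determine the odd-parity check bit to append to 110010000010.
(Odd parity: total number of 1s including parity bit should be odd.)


Number of 1s in data: 4
Parity bit: 1

1


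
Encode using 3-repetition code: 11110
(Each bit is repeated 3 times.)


Each bit -> 3 copies

111111111111000


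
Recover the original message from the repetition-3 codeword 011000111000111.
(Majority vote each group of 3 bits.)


Groups: 011, 000, 111, 000, 111
Majority votes: 10101

10101


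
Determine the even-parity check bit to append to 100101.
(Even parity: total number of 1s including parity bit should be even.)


Number of 1s in data: 3
Parity bit: 1

1


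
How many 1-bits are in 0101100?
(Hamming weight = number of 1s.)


Counting 1s in 0101100

3


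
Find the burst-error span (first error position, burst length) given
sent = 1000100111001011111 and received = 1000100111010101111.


XOR: 0000000000011110000

Burst at position 11, length 4


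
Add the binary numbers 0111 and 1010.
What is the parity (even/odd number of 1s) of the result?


0111 = 7
1010 = 10
Sum = 17 = 10001
1s count = 2

even parity (2 ones in 10001)


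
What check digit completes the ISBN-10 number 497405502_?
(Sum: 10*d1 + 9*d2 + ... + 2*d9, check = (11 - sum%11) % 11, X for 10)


Weighted sum: 254
254 mod 11 = 1

Check digit: X


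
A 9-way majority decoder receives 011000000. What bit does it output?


Ones: 2 out of 9
Threshold: 5

0 (2/9 voted 1)


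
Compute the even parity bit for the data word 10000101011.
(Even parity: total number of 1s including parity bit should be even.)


Number of 1s in data: 5
Parity bit: 1

1


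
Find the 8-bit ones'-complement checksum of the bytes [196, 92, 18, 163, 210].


Sum = 679 mod 256 = 167
Complement = 88

88


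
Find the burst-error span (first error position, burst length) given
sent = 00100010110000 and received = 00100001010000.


XOR: 00000011100000

Burst at position 6, length 3


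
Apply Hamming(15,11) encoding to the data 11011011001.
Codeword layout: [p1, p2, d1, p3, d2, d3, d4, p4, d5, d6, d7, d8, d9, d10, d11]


Parity bits: p1=0, p2=0, p3=0, p4=0

001010101011001


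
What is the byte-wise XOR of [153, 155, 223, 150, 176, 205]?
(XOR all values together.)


XOR chain: 153 ^ 155 ^ 223 ^ 150 ^ 176 ^ 205 = 54

54


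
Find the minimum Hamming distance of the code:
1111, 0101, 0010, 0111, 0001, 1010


Comparing all pairs, minimum distance: 1
Can detect 0 errors, correct 0 errors

1


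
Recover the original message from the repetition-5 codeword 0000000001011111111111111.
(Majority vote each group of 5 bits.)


Groups: 00000, 00001, 01111, 11111, 11111
Majority votes: 00111

00111


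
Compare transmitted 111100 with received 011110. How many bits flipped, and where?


XOR: 100010

2 error(s) at position(s): 0, 4


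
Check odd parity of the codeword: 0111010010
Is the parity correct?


Number of 1s: 5

Yes, parity is correct (5 ones)


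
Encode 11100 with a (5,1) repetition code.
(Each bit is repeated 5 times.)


Each bit -> 5 copies

1111111111111110000000000


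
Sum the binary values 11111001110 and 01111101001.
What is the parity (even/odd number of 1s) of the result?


11111001110 = 1998
01111101001 = 1001
Sum = 2999 = 101110110111
1s count = 9

odd parity (9 ones in 101110110111)


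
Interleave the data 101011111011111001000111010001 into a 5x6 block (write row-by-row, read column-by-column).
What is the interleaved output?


Matrix:
  101011
  111011
  111001
  000111
  010001
Read columns: 111000110111100000101101011111

111000110111100000101101011111


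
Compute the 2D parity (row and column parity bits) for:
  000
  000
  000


Row parities: 000
Column parities: 000

Row P: 000, Col P: 000, Corner: 0


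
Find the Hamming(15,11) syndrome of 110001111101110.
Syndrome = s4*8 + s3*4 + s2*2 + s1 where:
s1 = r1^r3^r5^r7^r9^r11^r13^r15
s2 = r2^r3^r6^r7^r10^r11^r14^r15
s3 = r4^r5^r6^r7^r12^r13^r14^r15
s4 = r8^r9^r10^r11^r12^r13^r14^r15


s1=0, s2=1, s3=1, s4=0

Syndrome = 6 (error at position 6)


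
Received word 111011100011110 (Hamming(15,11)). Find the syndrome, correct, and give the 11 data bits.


Syndrome = 0: no error detected

Data: 11110011110 (no errors)


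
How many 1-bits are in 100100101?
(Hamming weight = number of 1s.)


Counting 1s in 100100101

4


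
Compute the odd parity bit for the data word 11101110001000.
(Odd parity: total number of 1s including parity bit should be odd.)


Number of 1s in data: 7
Parity bit: 0

0


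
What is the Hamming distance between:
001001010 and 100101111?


XOR: 101100101
Count of 1s: 5

5


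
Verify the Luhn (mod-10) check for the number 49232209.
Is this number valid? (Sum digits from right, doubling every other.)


Luhn sum = 39
39 mod 10 = 9

Invalid (Luhn sum mod 10 = 9)


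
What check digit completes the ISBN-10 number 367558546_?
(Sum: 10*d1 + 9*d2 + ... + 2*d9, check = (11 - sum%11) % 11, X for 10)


Weighted sum: 289
289 mod 11 = 3

Check digit: 8


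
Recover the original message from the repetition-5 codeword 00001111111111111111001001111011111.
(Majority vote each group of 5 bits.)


Groups: 00001, 11111, 11111, 11111, 00100, 11110, 11111
Majority votes: 0111011

0111011


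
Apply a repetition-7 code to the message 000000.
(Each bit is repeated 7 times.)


Each bit -> 7 copies

000000000000000000000000000000000000000000


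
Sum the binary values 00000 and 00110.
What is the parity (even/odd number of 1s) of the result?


00000 = 0
00110 = 6
Sum = 6 = 110
1s count = 2

even parity (2 ones in 110)


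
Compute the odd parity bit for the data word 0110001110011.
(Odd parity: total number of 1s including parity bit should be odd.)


Number of 1s in data: 7
Parity bit: 0

0


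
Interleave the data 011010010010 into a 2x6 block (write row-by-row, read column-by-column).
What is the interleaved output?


Matrix:
  011010
  010010
Read columns: 001110001100

001110001100


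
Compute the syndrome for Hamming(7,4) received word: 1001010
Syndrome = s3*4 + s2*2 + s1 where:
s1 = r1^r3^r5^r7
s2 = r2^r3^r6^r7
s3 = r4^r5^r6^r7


s1=1, s2=1, s3=0

Syndrome = 3 (error at position 3)


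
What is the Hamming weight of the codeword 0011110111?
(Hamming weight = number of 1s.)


Counting 1s in 0011110111

7


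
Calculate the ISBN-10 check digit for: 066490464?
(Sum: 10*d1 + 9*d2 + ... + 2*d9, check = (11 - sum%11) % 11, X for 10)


Weighted sum: 226
226 mod 11 = 6

Check digit: 5


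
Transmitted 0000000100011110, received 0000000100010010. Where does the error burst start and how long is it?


XOR: 0000000000001100

Burst at position 12, length 2


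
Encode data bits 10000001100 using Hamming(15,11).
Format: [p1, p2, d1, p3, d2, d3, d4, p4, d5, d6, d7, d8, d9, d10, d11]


Parity bits: p1=0, p2=1, p3=0, p4=0

011000000001100


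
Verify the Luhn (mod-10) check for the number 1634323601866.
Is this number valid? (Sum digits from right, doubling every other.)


Luhn sum = 47
47 mod 10 = 7

Invalid (Luhn sum mod 10 = 7)


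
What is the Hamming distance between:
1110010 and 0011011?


XOR: 1101001
Count of 1s: 4

4


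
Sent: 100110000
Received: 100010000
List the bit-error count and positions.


XOR: 000100000

1 error(s) at position(s): 3


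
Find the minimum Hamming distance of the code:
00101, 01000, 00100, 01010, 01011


Comparing all pairs, minimum distance: 1
Can detect 0 errors, correct 0 errors

1


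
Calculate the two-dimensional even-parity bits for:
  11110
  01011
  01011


Row parities: 011
Column parities: 11110

Row P: 011, Col P: 11110, Corner: 0


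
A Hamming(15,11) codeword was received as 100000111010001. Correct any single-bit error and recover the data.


Syndrome = 3: error at position 3

Data: 10011010001 (corrected bit 3)


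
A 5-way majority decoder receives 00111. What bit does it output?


Ones: 3 out of 5
Threshold: 3

1 (3/5 voted 1)


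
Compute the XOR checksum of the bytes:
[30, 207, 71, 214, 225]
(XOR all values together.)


XOR chain: 30 ^ 207 ^ 71 ^ 214 ^ 225 = 161

161


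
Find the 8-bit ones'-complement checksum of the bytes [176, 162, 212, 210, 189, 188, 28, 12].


Sum = 1177 mod 256 = 153
Complement = 102

102


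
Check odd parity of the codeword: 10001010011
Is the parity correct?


Number of 1s: 5

Yes, parity is correct (5 ones)


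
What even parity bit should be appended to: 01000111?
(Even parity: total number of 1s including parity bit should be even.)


Number of 1s in data: 4
Parity bit: 0

0


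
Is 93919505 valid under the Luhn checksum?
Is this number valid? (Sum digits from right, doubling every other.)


Luhn sum = 41
41 mod 10 = 1

Invalid (Luhn sum mod 10 = 1)


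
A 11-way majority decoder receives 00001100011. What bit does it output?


Ones: 4 out of 11
Threshold: 6

0 (4/11 voted 1)


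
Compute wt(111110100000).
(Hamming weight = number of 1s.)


Counting 1s in 111110100000

6


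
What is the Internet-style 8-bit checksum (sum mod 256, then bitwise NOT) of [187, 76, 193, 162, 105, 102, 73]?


Sum = 898 mod 256 = 130
Complement = 125

125


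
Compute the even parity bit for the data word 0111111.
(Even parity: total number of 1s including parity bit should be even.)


Number of 1s in data: 6
Parity bit: 0

0


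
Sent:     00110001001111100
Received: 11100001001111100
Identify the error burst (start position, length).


XOR: 11010000000000000

Burst at position 0, length 4


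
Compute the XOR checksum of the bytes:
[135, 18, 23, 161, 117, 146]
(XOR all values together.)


XOR chain: 135 ^ 18 ^ 23 ^ 161 ^ 117 ^ 146 = 196

196


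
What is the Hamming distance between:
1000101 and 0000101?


XOR: 1000000
Count of 1s: 1

1


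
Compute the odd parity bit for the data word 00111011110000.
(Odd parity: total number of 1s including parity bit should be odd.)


Number of 1s in data: 7
Parity bit: 0

0


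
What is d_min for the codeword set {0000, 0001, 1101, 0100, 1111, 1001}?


Comparing all pairs, minimum distance: 1
Can detect 0 errors, correct 0 errors

1


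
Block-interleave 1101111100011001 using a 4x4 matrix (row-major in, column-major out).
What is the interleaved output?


Matrix:
  1101
  1111
  0001
  1001
Read columns: 1101110001001111

1101110001001111


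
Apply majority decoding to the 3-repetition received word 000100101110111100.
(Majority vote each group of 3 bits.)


Groups: 000, 100, 101, 110, 111, 100
Majority votes: 001110

001110


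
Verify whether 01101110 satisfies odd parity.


Number of 1s: 5

Yes, parity is correct (5 ones)


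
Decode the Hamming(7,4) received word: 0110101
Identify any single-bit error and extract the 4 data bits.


Syndrome = 3: error at position 3

Data: 0101 (corrected bit 3)


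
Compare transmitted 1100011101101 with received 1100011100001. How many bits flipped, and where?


XOR: 0000000001100

2 error(s) at position(s): 9, 10


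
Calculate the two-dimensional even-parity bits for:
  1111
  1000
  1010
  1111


Row parities: 0100
Column parities: 0010

Row P: 0100, Col P: 0010, Corner: 1


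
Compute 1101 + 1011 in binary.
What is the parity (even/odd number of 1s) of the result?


1101 = 13
1011 = 11
Sum = 24 = 11000
1s count = 2

even parity (2 ones in 11000)


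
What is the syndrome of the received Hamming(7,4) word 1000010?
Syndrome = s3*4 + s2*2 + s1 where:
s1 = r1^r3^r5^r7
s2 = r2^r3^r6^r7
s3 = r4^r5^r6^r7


s1=1, s2=1, s3=1

Syndrome = 7 (error at position 7)


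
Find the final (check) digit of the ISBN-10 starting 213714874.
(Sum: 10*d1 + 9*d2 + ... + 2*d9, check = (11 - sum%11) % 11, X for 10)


Weighted sum: 189
189 mod 11 = 2

Check digit: 9


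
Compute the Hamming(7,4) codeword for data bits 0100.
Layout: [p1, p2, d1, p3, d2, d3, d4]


Parity bits: p1=1, p2=0, p3=1

1001100


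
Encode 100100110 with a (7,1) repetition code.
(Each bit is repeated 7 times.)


Each bit -> 7 copies

111111100000000000000111111100000000000000111111111111110000000


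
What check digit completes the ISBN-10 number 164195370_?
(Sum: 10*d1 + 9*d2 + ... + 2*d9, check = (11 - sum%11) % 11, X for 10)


Weighted sum: 215
215 mod 11 = 6

Check digit: 5


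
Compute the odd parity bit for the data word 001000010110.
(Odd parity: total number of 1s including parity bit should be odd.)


Number of 1s in data: 4
Parity bit: 1

1


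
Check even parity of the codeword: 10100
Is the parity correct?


Number of 1s: 2

Yes, parity is correct (2 ones)


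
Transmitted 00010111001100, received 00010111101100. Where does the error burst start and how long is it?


XOR: 00000000100000

Burst at position 8, length 1


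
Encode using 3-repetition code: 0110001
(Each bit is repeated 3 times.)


Each bit -> 3 copies

000111111000000000111


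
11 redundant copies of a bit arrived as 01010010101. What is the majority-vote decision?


Ones: 5 out of 11
Threshold: 6

0 (5/11 voted 1)


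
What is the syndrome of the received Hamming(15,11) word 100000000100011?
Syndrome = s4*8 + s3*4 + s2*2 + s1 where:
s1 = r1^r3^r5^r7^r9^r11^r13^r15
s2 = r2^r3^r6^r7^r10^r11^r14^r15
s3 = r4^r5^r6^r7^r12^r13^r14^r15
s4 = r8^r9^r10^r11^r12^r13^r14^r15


s1=0, s2=1, s3=0, s4=1

Syndrome = 10 (error at position 10)


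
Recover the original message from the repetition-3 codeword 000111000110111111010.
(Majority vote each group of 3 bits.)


Groups: 000, 111, 000, 110, 111, 111, 010
Majority votes: 0101110

0101110


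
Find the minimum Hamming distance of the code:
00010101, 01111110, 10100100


Comparing all pairs, minimum distance: 4
Can detect 3 errors, correct 1 errors

4


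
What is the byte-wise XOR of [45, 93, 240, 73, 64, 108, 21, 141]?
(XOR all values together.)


XOR chain: 45 ^ 93 ^ 240 ^ 73 ^ 64 ^ 108 ^ 21 ^ 141 = 125

125


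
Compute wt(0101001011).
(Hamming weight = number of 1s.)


Counting 1s in 0101001011

5


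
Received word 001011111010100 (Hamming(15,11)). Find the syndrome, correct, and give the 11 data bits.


Syndrome = 0: no error detected

Data: 11111010100 (no errors)


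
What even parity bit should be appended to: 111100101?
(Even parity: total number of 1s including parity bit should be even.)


Number of 1s in data: 6
Parity bit: 0

0


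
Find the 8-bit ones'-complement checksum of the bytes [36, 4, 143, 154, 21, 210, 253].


Sum = 821 mod 256 = 53
Complement = 202

202


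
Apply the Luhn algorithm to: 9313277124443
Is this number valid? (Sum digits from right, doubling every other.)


Luhn sum = 63
63 mod 10 = 3

Invalid (Luhn sum mod 10 = 3)


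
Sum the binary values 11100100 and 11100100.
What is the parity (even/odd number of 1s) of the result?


11100100 = 228
11100100 = 228
Sum = 456 = 111001000
1s count = 4

even parity (4 ones in 111001000)


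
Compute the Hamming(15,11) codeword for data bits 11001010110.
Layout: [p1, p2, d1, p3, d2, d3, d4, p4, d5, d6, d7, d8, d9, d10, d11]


Parity bits: p1=1, p2=1, p3=1, p4=0

111110001010110


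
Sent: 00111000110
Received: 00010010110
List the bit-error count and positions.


XOR: 00101010000

3 error(s) at position(s): 2, 4, 6


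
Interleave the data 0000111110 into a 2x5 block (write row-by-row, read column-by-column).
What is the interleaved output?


Matrix:
  00001
  11110
Read columns: 0101010110

0101010110
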